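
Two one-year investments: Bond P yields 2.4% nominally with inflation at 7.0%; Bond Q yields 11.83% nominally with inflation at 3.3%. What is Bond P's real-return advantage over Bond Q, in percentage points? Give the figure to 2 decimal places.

-12.56

Bond P real return: 1.024/1.070 − 1 = -4.299%.
Bond Q real return: 1.1183/1.033 − 1 = 8.258%.
Difference: -4.299 − 8.258 = -12.557 pp.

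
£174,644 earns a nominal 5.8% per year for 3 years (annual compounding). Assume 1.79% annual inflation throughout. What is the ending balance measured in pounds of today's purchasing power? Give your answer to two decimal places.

Nominal value at maturity: £174,644 × (1 + 5.8%)^3 ≈ £206,828.64.
Price-level factor over 3 years: (1 + 1.79%)^3 ≈ 1.0546669653.
Dividing the nominal maturity value by the price-level factor gives the value in today's money.

£196,108.01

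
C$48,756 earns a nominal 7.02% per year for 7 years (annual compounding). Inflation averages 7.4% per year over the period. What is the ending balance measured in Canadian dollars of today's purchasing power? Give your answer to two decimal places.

Nominal value at maturity: C$48,756 × (1 + 7.02%)^7 ≈ C$78,393.98.
Price-level factor over 7 years: (1 + 7.4%)^7 ≈ 1.6482761309.
The maturity value deflated by that factor is the answer in today's purchasing power.

C$47,561.19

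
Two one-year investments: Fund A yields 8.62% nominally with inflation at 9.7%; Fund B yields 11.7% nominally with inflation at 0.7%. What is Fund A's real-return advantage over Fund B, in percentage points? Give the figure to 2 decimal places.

Fund A real return: 1.0862/1.097 − 1 = -0.985%.
Fund B real return: 1.117/1.007 − 1 = 10.924%.
Difference: -0.985 − 10.924 = -11.909 pp.

-11.91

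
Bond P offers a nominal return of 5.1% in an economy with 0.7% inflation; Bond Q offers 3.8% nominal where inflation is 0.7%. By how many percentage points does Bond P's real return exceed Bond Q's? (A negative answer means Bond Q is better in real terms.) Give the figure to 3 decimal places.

1.291

Bond P real return: 1.051/1.007 − 1 = 4.3694%.
Bond Q real return: 1.038/1.007 − 1 = 3.0785%.
Difference: 4.3694 − 3.0785 = 1.2909 pp.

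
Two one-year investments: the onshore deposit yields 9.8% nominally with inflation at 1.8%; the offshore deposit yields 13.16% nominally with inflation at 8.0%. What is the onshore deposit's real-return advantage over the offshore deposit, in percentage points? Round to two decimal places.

3.08

The onshore deposit real return: 1.098/1.018 − 1 = 7.859%.
The offshore deposit real return: 1.1316/1.080 − 1 = 4.778%.
Difference: 7.859 − 4.778 = 3.081 pp.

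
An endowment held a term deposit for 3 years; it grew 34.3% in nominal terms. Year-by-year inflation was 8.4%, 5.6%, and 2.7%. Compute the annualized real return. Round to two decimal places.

4.54%

Cumulative inflation factor: 1.084 × 1.056 × 1.027 ≈ 1.17561.
Nominal growth factor: 1.34300. Real growth factor = 1.34300 / 1.17561 ≈ 1.14238.
Annualized: 1.14238^(1/3) − 1 ≈ 0.04537.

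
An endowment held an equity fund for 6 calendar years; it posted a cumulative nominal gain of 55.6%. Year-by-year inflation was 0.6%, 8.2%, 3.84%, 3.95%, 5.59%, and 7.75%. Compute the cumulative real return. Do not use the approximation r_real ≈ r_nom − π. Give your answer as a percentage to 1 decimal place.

16.4%

Cumulative inflation factor: 1.006 × 1.082 × 1.0384 × 1.0395 × 1.0559 × 1.0775 ≈ 1.33676.
Nominal growth factor: 1.55600. Real growth factor = 1.55600 / 1.33676 ≈ 1.16401.
Total real return ≈ 16.4006%.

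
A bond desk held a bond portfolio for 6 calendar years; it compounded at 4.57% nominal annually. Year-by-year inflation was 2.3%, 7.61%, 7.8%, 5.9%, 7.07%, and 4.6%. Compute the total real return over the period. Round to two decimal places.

Cumulative inflation factor: 1.023 × 1.0761 × 1.078 × 1.059 × 1.0707 × 1.046 ≈ 1.40748.
Nominal growth factor: 1.30750. Real growth factor = 1.30750 / 1.40748 ≈ 0.92897.
Total real return ≈ -7.1033%.

-7.10%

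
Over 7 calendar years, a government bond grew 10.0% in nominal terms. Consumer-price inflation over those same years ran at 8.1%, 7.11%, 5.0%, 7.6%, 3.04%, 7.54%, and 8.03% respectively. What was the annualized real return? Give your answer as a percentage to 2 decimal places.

Cumulative inflation factor: 1.081 × 1.0711 × 1.050 × 1.076 × 1.0304 × 1.0754 × 1.0803 ≈ 1.56595.
Nominal growth factor: 1.10000. Real growth factor = 1.10000 / 1.56595 ≈ 0.70245.
Annualized: 0.70245^(1/7) − 1 ≈ -0.04920.

-4.92%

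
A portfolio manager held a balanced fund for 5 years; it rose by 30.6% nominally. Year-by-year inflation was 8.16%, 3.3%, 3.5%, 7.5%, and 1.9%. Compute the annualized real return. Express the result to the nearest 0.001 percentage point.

Cumulative inflation factor: 1.0816 × 1.033 × 1.035 × 1.075 × 1.019 ≈ 1.26675.
Nominal growth factor: 1.30600. Real growth factor = 1.30600 / 1.26675 ≈ 1.03099.
Annualized: 1.03099^(1/5) − 1 ≈ 0.00612.

0.612%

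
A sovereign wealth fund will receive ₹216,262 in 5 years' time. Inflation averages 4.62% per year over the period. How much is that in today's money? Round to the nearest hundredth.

₹172,546.69

Price-level factor over 5 years: (1 + 4.62%)^5 ≈ 1.2533535009.
Purchasing power today: ₹216,262 divided by that factor.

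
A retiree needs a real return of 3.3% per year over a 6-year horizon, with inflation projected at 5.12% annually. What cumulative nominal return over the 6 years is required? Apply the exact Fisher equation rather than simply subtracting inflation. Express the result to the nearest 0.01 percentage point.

Required annual nominal rate: (1+3.3%)(1+5.12%) − 1 = 8.58896%.
Cumulative over 6 years: (1 + 0.0858896)^6 − 1 ≈ 0.63951.

63.95%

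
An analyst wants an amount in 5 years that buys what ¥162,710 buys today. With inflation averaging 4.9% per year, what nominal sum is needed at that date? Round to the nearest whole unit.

Cumulative price-level factor: (1+4.9%)^5 ≈ 1.2702155965.
Multiplying ¥162,710 by the price-level factor gives the future nominal sum.

¥206,677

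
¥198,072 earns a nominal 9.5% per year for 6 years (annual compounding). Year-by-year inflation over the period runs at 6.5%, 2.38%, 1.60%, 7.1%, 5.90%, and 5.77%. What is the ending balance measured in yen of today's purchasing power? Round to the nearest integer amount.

¥256,922

Nominal value at maturity: ¥198,072 × (1 + 9.5%)^6 ≈ ¥341,435.
Price-level factor over 6 years: 1.065 × 1.0238 × 1.0160 × 1.071 × 1.0590 × 1.0577 ≈ 1.3289430683.
Dividing the nominal maturity value by the price-level factor gives the value in today's money.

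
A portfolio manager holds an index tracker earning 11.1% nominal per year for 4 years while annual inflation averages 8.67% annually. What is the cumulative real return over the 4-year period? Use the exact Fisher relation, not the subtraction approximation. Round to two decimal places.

The annual real rate is (1+11.1%)/(1+8.67%) − 1 = 2.2361%.
Compounded over 4 years: (1 + 0.022361)^4 − 1 ≈ 0.09249.

9.25%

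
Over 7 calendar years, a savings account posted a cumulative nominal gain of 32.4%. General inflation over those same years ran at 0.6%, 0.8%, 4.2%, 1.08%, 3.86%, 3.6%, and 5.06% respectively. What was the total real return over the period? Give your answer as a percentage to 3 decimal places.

Cumulative inflation factor: 1.006 × 1.008 × 1.042 × 1.0108 × 1.0386 × 1.036 × 1.0506 ≈ 1.20736.
Nominal growth factor: 1.32400. Real growth factor = 1.32400 / 1.20736 ≈ 1.09661.
Total real return ≈ 9.6607%.

9.661%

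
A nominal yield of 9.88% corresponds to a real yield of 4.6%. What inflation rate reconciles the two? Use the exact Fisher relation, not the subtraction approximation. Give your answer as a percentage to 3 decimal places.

From (1+r_nom) = (1+r_real)(1+π), we get 1+π = (1 + 9.88%)/(1 + 4.6%) = 1.0988/1.046 ≈ 1.05048.
So π ≈ 5.0478%.

5.048%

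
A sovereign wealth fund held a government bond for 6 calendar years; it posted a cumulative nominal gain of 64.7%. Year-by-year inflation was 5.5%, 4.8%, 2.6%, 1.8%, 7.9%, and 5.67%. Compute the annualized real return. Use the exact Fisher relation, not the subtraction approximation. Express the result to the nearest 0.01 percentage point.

3.80%

Cumulative inflation factor: 1.055 × 1.048 × 1.026 × 1.018 × 1.079 × 1.0567 ≈ 1.31669.
Nominal growth factor: 1.64700. Real growth factor = 1.64700 / 1.31669 ≈ 1.25087.
Annualized: 1.25087^(1/6) − 1 ≈ 0.03801.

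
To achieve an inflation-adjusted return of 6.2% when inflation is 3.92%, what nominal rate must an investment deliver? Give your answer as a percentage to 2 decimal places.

10.36%

By the Fisher equation, 1 + r_nom = (1 + 6.2%)(1 + 3.92%) = 1.062 × 1.0392 = 1.1036304.
So r_nom = 10.36304%.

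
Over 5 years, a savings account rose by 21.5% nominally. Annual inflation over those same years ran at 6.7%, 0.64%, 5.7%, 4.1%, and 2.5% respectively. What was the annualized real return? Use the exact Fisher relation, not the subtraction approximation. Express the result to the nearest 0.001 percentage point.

Cumulative inflation factor: 1.067 × 1.0064 × 1.057 × 1.041 × 1.025 ≈ 1.21111.
Nominal growth factor: 1.21500. Real growth factor = 1.21500 / 1.21111 ≈ 1.00321.
Annualized: 1.00321^(1/5) − 1 ≈ 0.00064.

0.064%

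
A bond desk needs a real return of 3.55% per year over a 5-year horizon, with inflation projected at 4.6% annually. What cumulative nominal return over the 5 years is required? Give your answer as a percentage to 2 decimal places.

49.08%

Required annual nominal rate: (1+3.55%)(1+4.6%) − 1 = 8.3133%.
Cumulative over 5 years: (1 + 0.083133)^5 − 1 ≈ 0.49076.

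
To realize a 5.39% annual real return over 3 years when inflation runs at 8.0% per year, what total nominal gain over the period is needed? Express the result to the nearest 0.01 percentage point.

Required annual nominal rate: (1+5.39%)(1+8.0%) − 1 = 13.8212%.
Cumulative over 3 years: (1 + 0.138212)^3 − 1 ≈ 0.47458.

47.46%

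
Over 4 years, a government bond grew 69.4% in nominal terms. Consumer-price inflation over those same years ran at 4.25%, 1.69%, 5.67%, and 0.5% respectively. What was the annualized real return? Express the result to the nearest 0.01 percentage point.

Cumulative inflation factor: 1.0425 × 1.0169 × 1.0567 × 1.005 ≈ 1.12583.
Nominal growth factor: 1.69400. Real growth factor = 1.69400 / 1.12583 ≈ 1.50467.
Annualized: 1.50467^(1/4) − 1 ≈ 0.10754.

10.75%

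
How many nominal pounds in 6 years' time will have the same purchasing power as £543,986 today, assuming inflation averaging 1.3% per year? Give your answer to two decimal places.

£587,820.05

Cumulative price-level factor: (1+1.3%)^6 ≈ 1.0805793706.
The nominal amount required is £543,986 scaled up by that factor.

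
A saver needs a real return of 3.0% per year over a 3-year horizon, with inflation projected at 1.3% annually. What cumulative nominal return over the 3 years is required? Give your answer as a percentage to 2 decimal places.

Required annual nominal rate: (1+3.0%)(1+1.3%) − 1 = 4.339%.
Cumulative over 3 years: (1 + 0.04339)^3 − 1 ≈ 0.13590.

13.59%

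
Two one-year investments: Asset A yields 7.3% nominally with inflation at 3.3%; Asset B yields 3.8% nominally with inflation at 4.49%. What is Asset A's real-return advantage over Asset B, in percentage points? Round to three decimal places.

Asset A real return: 1.073/1.033 − 1 = 3.8722%.
Asset B real return: 1.038/1.0449 − 1 = -0.6604%.
Difference: 3.8722 − (-0.6604) = 4.5326 pp.

4.533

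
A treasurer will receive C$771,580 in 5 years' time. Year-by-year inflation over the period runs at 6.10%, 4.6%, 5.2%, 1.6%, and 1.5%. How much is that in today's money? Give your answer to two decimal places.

C$640,852.97

Price-level factor over 5 years: 1.0610 × 1.046 × 1.052 × 1.016 × 1.015 ≈ 1.2039891091.
Purchasing power today: C$771,580 divided by that factor.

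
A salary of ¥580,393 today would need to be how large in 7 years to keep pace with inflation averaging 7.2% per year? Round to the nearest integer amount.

Cumulative price-level factor: (1+7.2%)^7 ≈ 1.6269098835.
The nominal amount required is ¥580,393 scaled up by that factor.

¥944,247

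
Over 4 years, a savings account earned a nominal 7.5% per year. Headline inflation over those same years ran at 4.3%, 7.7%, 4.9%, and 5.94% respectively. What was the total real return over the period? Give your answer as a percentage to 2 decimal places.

6.98%

Cumulative inflation factor: 1.043 × 1.077 × 1.049 × 1.0594 ≈ 1.24835.
Nominal growth factor: 1.33547. Real growth factor = 1.33547 / 1.24835 ≈ 1.06979.
Total real return ≈ 6.9790%.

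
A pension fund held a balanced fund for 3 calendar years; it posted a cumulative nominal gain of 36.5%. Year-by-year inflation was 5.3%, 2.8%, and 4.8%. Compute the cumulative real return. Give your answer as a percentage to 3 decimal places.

Cumulative inflation factor: 1.053 × 1.028 × 1.048 ≈ 1.13444.
Nominal growth factor: 1.36500. Real growth factor = 1.36500 / 1.13444 ≈ 1.20323.
Total real return ≈ 20.3233%.

20.323%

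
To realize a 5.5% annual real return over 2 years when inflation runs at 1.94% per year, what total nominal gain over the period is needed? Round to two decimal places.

15.66%

Required annual nominal rate: (1+5.5%)(1+1.94%) − 1 = 7.5467%.
Cumulative over 2 years: (1 + 0.075467)^2 − 1 ≈ 0.15663.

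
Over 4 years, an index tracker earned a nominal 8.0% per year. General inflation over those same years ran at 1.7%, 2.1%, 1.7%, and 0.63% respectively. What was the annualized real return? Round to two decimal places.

6.37%

Cumulative inflation factor: 1.017 × 1.021 × 1.017 × 1.0063 ≈ 1.06266.
Nominal growth factor: 1.36049. Real growth factor = 1.36049 / 1.06266 ≈ 1.28027.
Annualized: 1.28027^(1/4) − 1 ≈ 0.06371.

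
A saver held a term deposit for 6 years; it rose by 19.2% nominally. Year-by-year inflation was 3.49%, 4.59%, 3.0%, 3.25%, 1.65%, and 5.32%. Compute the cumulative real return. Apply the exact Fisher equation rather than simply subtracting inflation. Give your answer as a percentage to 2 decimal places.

-3.27%

Cumulative inflation factor: 1.0349 × 1.0459 × 1.030 × 1.0325 × 1.0165 × 1.0532 ≈ 1.23235.
Nominal growth factor: 1.19200. Real growth factor = 1.19200 / 1.23235 ≈ 0.96726.
Total real return ≈ -3.2742%.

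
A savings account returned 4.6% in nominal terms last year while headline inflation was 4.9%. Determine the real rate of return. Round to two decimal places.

-0.29%

Real return via the Fisher equation: (1 + 4.6%)/(1 + 4.9%) − 1 = 1.046/1.049 − 1 ≈ -0.00286.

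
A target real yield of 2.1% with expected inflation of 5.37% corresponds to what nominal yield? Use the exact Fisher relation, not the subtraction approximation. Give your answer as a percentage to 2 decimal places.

By the Fisher equation, 1 + r_nom = (1 + 2.1%)(1 + 5.37%) = 1.021 × 1.0537 = 1.0758277.
So r_nom = 7.58277%.

7.58%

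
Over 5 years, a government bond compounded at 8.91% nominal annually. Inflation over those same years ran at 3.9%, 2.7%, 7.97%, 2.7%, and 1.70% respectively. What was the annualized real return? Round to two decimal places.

Cumulative inflation factor: 1.039 × 1.027 × 1.0797 × 1.027 × 1.0170 ≈ 1.20332.
Nominal growth factor: 1.53228. Real growth factor = 1.53228 / 1.20332 ≈ 1.27338.
Annualized: 1.27338^(1/5) − 1 ≈ 0.04952.

4.95%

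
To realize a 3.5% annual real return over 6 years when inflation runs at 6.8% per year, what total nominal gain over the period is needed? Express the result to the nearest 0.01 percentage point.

Required annual nominal rate: (1+3.5%)(1+6.8%) − 1 = 10.538%.
Cumulative over 6 years: (1 + 0.10538)^6 − 1 ≈ 0.82419.

82.42%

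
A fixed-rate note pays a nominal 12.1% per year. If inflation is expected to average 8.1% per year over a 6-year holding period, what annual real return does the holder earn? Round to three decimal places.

3.700%

With constant rates the annual real return is the same each year: (1+12.1%)/(1+8.1%) − 1 = 0.03700.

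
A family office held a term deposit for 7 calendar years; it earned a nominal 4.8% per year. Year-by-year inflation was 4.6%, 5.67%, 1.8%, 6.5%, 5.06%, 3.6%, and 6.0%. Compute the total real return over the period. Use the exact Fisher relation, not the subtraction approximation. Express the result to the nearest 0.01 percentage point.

Cumulative inflation factor: 1.046 × 1.0567 × 1.018 × 1.065 × 1.0506 × 1.036 × 1.060 ≈ 1.38256.
Nominal growth factor: 1.38845. Real growth factor = 1.38845 / 1.38256 ≈ 1.00426.
Total real return ≈ 0.4258%.

0.43%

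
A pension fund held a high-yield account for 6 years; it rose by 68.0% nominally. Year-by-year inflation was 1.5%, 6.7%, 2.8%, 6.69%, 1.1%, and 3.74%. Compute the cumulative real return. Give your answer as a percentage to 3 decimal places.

Cumulative inflation factor: 1.015 × 1.067 × 1.028 × 1.0669 × 1.011 × 1.0374 ≈ 1.24579.
Nominal growth factor: 1.68000. Real growth factor = 1.68000 / 1.24579 ≈ 1.34854.
Total real return ≈ 34.8542%.

34.854%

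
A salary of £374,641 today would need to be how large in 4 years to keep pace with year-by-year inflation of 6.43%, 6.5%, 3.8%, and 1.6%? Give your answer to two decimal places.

£447,837.07

Cumulative price-level factor: 1.0643 × 1.065 × 1.038 × 1.016 ≈ 1.1953765485.
Multiplying £374,641 by the price-level factor gives the future nominal sum.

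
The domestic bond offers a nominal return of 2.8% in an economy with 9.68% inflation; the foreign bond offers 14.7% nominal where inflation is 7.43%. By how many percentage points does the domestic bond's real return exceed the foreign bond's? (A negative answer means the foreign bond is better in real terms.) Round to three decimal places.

The domestic bond real return: 1.028/1.0968 − 1 = -6.2728%.
The foreign bond real return: 1.147/1.0743 − 1 = 6.7672%.
Difference: -6.2728 − 6.7672 = -13.0400 pp.

-13.040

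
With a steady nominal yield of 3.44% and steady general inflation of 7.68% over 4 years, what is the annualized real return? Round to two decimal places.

With constant rates the annual real return is the same each year: (1+3.44%)/(1+7.68%) − 1 = -0.03938.

-3.94%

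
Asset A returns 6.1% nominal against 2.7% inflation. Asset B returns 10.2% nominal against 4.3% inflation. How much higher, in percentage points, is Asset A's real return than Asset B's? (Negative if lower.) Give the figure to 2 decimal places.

-2.35

Asset A real return: 1.061/1.027 − 1 = 3.311%.
Asset B real return: 1.102/1.043 − 1 = 5.657%.
Difference: 3.311 − 5.657 = -2.346 pp.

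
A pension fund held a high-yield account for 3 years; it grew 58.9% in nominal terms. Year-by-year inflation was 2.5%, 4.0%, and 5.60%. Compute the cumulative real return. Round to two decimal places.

41.16%

Cumulative inflation factor: 1.025 × 1.040 × 1.0560 ≈ 1.12570.
Nominal growth factor: 1.58900. Real growth factor = 1.58900 / 1.12570 ≈ 1.41157.
Total real return ≈ 41.1571%.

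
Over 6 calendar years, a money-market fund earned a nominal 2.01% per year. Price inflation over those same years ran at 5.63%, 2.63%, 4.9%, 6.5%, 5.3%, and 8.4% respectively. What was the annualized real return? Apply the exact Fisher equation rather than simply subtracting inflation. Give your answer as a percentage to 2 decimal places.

Cumulative inflation factor: 1.0563 × 1.0263 × 1.049 × 1.065 × 1.053 × 1.084 ≈ 1.38243.
Nominal growth factor: 1.12683. Real growth factor = 1.12683 / 1.38243 ≈ 0.81510.
Annualized: 0.81510^(1/6) − 1 ≈ -0.03350.

-3.35%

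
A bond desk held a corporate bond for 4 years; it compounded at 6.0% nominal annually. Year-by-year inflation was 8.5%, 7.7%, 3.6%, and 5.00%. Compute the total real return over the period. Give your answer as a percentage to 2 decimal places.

Cumulative inflation factor: 1.085 × 1.077 × 1.036 × 1.0500 ≈ 1.27114.
Nominal growth factor: 1.26248. Real growth factor = 1.26248 / 1.27114 ≈ 0.99318.
Total real return ≈ -0.6818%.

-0.68%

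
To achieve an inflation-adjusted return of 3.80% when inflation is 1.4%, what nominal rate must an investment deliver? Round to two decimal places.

5.25%

By the Fisher equation, 1 + r_nom = (1 + 3.80%)(1 + 1.4%) = 1.0380 × 1.014 = 1.052532.
So r_nom = 5.2532%.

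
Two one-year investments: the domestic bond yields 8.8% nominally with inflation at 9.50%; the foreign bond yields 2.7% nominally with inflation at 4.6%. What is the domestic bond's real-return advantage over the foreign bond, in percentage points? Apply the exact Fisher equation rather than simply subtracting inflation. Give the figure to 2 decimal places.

1.18

The domestic bond real return: 1.088/1.0950 − 1 = -0.639%.
The foreign bond real return: 1.027/1.046 − 1 = -1.816%.
Difference: -0.639 − (-1.816) = 1.177 pp.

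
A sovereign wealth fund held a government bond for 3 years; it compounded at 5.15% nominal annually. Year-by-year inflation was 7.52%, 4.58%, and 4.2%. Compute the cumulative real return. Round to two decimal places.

-0.77%

Cumulative inflation factor: 1.0752 × 1.0458 × 1.042 ≈ 1.17167.
Nominal growth factor: 1.16259. Real growth factor = 1.16259 / 1.17167 ≈ 0.99225.
Total real return ≈ -0.7747%.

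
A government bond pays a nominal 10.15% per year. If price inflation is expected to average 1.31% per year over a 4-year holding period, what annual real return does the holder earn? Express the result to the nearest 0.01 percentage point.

8.73%

With constant rates the annual real return is the same each year: (1+10.15%)/(1+1.31%) − 1 = 0.08726.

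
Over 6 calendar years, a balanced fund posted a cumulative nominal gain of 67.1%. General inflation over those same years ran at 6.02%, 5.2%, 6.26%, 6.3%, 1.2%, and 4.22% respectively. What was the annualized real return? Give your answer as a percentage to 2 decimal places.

3.89%

Cumulative inflation factor: 1.0602 × 1.052 × 1.0626 × 1.063 × 1.012 × 1.0422 ≈ 1.32873.
Nominal growth factor: 1.67100. Real growth factor = 1.67100 / 1.32873 ≈ 1.25759.
Annualized: 1.25759^(1/6) − 1 ≈ 0.03894.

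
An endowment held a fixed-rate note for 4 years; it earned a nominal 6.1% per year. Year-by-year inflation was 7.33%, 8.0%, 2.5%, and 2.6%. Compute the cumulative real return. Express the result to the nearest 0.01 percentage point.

3.96%

Cumulative inflation factor: 1.0733 × 1.080 × 1.025 × 1.026 ≈ 1.21903.
Nominal growth factor: 1.26725. Real growth factor = 1.26725 / 1.21903 ≈ 1.03955.
Total real return ≈ 3.9550%.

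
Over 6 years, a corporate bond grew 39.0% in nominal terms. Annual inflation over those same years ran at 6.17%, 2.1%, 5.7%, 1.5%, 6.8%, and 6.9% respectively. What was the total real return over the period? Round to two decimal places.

4.69%

Cumulative inflation factor: 1.0617 × 1.021 × 1.057 × 1.015 × 1.068 × 1.069 ≈ 1.32775.
Nominal growth factor: 1.39000. Real growth factor = 1.39000 / 1.32775 ≈ 1.04688.
Total real return ≈ 4.6881%.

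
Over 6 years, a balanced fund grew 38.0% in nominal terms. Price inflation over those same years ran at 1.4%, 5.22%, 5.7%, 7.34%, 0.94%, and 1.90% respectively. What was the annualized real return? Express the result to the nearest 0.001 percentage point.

Cumulative inflation factor: 1.014 × 1.0522 × 1.057 × 1.0734 × 1.0094 × 1.0190 ≈ 1.24512.
Nominal growth factor: 1.38000. Real growth factor = 1.38000 / 1.24512 ≈ 1.10833.
Annualized: 1.10833^(1/6) − 1 ≈ 0.01729.

1.729%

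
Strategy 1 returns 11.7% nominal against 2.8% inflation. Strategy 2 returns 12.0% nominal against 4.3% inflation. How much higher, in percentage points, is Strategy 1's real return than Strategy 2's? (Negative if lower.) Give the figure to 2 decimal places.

Strategy 1 real return: 1.117/1.028 − 1 = 8.658%.
Strategy 2 real return: 1.120/1.043 − 1 = 7.383%.
Difference: 8.658 − 7.383 = 1.275 pp.

1.28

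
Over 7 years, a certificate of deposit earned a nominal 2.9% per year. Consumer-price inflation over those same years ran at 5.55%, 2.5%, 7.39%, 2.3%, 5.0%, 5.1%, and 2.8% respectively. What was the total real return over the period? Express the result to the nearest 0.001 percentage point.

Cumulative inflation factor: 1.0555 × 1.025 × 1.0739 × 1.023 × 1.050 × 1.051 × 1.028 ≈ 1.34836.
Nominal growth factor: 1.22154. Real growth factor = 1.22154 / 1.34836 ≈ 0.90594.
Total real return ≈ -9.4057%.

-9.406%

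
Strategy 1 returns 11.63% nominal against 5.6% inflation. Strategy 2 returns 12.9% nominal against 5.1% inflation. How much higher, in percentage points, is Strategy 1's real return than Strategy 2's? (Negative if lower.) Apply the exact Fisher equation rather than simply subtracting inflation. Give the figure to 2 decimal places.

Strategy 1 real return: 1.1163/1.056 − 1 = 5.710%.
Strategy 2 real return: 1.129/1.051 − 1 = 7.422%.
Difference: 5.710 − 7.422 = -1.712 pp.

-1.71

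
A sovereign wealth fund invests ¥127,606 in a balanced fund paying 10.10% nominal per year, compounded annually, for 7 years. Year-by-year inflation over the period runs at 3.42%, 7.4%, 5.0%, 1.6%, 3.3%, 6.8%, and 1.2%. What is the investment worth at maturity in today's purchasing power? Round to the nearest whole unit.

¥189,164

Nominal value at maturity: ¥127,606 × (1 + 10.10%)^7 ≈ ¥250,255.
Price-level factor over 7 years: 1.0342 × 1.074 × 1.050 × 1.016 × 1.033 × 1.068 × 1.012 ≈ 1.3229514558.
The maturity value deflated by that factor is the answer in today's purchasing power.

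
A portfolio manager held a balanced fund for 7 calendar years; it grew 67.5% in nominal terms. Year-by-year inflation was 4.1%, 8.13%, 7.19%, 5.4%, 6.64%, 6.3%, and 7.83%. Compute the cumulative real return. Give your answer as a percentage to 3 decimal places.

Cumulative inflation factor: 1.041 × 1.0813 × 1.0719 × 1.054 × 1.0664 × 1.063 × 1.0783 ≈ 1.55448.
Nominal growth factor: 1.67500. Real growth factor = 1.67500 / 1.55448 ≈ 1.07753.
Total real return ≈ 7.7532%.

7.753%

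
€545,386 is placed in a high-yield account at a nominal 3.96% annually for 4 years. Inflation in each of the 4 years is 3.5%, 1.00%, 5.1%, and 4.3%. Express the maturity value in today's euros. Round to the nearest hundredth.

Nominal value at maturity: €545,386 × (1 + 3.96%)^4 ≈ €637,043.47.
Price-level factor over 4 years: 1.035 × 1.0100 × 1.051 × 1.043 ≈ 1.1459053526.
Dividing the nominal maturity value by the price-level factor gives the value in today's money.

€555,930.27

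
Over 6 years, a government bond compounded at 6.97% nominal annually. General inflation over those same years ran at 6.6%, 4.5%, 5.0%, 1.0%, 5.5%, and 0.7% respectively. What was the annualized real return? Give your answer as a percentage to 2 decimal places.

Cumulative inflation factor: 1.066 × 1.045 × 1.050 × 1.010 × 1.055 × 1.007 ≈ 1.25506.
Nominal growth factor: 1.49821. Real growth factor = 1.49821 / 1.25506 ≈ 1.19373.
Annualized: 1.19373^(1/6) − 1 ≈ 0.02995.

3.00%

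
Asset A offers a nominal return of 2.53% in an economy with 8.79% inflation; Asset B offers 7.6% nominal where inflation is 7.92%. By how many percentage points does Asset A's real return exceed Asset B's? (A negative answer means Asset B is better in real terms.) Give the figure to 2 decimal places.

Asset A real return: 1.0253/1.0879 − 1 = -5.754%.
Asset B real return: 1.076/1.0792 − 1 = -0.297%.
Difference: -5.754 − (-0.297) = -5.457 pp.

-5.46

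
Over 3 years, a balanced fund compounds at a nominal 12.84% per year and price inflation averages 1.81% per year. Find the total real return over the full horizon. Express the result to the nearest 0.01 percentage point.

36.15%

The annual real rate is (1+12.84%)/(1+1.81%) − 1 = 10.8339%.
Compounded over 3 years: (1 + 0.108339)^3 − 1 ≈ 0.36150.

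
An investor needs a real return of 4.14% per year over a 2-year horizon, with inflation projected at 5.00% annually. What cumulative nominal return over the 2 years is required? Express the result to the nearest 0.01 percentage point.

Required annual nominal rate: (1+4.14%)(1+5.00%) − 1 = 9.347%.
Cumulative over 2 years: (1 + 0.09347)^2 − 1 ≈ 0.19568.

19.57%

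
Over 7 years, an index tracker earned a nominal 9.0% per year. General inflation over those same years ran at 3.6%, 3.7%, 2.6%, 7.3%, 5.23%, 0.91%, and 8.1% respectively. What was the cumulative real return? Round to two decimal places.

Cumulative inflation factor: 1.036 × 1.037 × 1.026 × 1.073 × 1.0523 × 1.0091 × 1.081 ≈ 1.35764.
Nominal growth factor: 1.82804. Real growth factor = 1.82804 / 1.35764 ≈ 1.34648.
Total real return ≈ 34.6482%.

34.65%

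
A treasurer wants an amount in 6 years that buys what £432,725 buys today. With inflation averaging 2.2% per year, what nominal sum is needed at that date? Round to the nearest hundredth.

Cumulative price-level factor: (1+2.2%)^6 ≈ 1.1394765049.
The nominal amount required is £432,725 scaled up by that factor.

£493,079.97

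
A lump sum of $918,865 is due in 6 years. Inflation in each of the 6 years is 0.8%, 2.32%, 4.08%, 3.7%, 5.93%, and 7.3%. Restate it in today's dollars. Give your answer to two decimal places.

$726,216.16

Price-level factor over 6 years: 1.008 × 1.0232 × 1.0408 × 1.037 × 1.0593 × 1.073 ≈ 1.2652775366.
Purchasing power today: $918,865 divided by that factor.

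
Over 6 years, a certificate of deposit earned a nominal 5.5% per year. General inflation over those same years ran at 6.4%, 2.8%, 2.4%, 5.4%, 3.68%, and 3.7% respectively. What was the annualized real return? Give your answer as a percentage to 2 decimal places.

Cumulative inflation factor: 1.064 × 1.028 × 1.024 × 1.054 × 1.0368 × 1.037 ≈ 1.26926.
Nominal growth factor: 1.37884. Real growth factor = 1.37884 / 1.26926 ≈ 1.08634.
Annualized: 1.08634^(1/6) − 1 ≈ 0.01390.

1.39%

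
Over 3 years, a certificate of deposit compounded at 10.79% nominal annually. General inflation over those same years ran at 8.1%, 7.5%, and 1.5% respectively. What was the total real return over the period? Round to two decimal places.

15.29%

Cumulative inflation factor: 1.081 × 1.075 × 1.015 ≈ 1.17951.
Nominal growth factor: 1.35988. Real growth factor = 1.35988 / 1.17951 ≈ 1.15293.
Total real return ≈ 15.2926%.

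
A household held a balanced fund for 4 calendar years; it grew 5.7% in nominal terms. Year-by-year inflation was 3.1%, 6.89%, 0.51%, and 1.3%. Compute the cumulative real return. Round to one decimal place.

-5.8%

Cumulative inflation factor: 1.031 × 1.0689 × 1.0051 × 1.013 ≈ 1.12206.
Nominal growth factor: 1.05700. Real growth factor = 1.05700 / 1.12206 ≈ 0.94202.
Total real return ≈ -5.7979%.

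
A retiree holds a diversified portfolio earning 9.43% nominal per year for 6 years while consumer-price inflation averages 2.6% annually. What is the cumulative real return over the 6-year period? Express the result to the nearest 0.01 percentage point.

The annual real rate is (1+9.43%)/(1+2.6%) − 1 = 6.6569%.
Compounded over 6 years: (1 + 0.066569)^6 − 1 ≈ 0.47209.

47.21%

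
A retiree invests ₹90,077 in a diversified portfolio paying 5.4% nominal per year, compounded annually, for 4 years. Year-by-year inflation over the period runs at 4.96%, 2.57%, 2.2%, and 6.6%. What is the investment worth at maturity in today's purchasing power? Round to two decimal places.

Nominal value at maturity: ₹90,077 × (1 + 5.4%)^4 ≈ ₹111,167.12.
Price-level factor over 4 years: 1.0496 × 1.0257 × 1.022 × 1.066 ≈ 1.1728764819.
The maturity value deflated by that factor is the answer in today's purchasing power.

₹94,781.61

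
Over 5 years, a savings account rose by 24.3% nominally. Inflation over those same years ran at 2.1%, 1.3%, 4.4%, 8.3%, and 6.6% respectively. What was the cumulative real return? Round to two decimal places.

Cumulative inflation factor: 1.021 × 1.013 × 1.044 × 1.083 × 1.066 ≈ 1.24658.
Nominal growth factor: 1.24300. Real growth factor = 1.24300 / 1.24658 ≈ 0.99713.
Total real return ≈ -0.2875%.

-0.29%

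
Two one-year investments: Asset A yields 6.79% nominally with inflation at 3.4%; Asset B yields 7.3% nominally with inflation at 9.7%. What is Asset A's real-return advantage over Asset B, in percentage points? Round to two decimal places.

Asset A real return: 1.0679/1.034 − 1 = 3.279%.
Asset B real return: 1.073/1.097 − 1 = -2.188%.
Difference: 3.279 − (-2.188) = 5.467 pp.

5.47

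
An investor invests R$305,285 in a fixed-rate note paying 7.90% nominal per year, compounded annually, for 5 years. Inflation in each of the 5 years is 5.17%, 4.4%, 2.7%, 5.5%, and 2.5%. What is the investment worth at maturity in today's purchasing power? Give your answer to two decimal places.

Nominal value at maturity: R$305,285 × (1 + 7.90%)^5 ≈ R$446,490.98.
Price-level factor over 5 years: 1.0517 × 1.044 × 1.027 × 1.055 × 1.025 ≈ 1.2193802068.
Dividing the nominal maturity value by the price-level factor gives the value in today's money.

R$366,162.23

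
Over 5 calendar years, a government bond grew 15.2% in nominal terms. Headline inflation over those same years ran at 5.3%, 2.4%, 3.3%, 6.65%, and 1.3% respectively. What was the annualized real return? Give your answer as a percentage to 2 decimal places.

-0.87%

Cumulative inflation factor: 1.053 × 1.024 × 1.033 × 1.0665 × 1.013 ≈ 1.20337.
Nominal growth factor: 1.15200. Real growth factor = 1.15200 / 1.20337 ≈ 0.95731.
Annualized: 0.95731^(1/5) − 1 ≈ -0.00869.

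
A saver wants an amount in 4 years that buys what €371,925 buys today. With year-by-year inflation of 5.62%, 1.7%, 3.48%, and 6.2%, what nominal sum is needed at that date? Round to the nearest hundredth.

€439,039.33

Cumulative price-level factor: 1.0562 × 1.017 × 1.0348 × 1.062 ≈ 1.1804512404.
The nominal amount required is €371,925 scaled up by that factor.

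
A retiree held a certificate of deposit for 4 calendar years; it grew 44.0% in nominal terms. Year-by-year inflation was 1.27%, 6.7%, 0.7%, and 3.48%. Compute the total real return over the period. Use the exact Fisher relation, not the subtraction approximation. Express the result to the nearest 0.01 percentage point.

27.89%

Cumulative inflation factor: 1.0127 × 1.067 × 1.007 × 1.0348 ≈ 1.12598.
Nominal growth factor: 1.44000. Real growth factor = 1.44000 / 1.12598 ≈ 1.27888.
Total real return ≈ 27.8885%.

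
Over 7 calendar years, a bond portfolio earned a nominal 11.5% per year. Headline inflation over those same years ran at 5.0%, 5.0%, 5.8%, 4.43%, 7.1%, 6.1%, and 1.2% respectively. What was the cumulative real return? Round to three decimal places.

52.950%

Cumulative inflation factor: 1.050 × 1.050 × 1.058 × 1.0443 × 1.071 × 1.061 × 1.012 ≈ 1.40080.
Nominal growth factor: 2.14252. Real growth factor = 2.14252 / 1.40080 ≈ 1.52950.
Total real return ≈ 52.9499%.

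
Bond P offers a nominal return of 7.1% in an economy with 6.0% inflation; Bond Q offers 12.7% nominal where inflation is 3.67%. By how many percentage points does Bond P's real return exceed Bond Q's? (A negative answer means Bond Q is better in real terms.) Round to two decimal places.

-7.67

Bond P real return: 1.071/1.060 − 1 = 1.038%.
Bond Q real return: 1.127/1.0367 − 1 = 8.710%.
Difference: 1.038 − 8.710 = -7.672 pp.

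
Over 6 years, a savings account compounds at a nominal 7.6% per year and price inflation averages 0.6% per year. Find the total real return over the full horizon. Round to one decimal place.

49.7%

The annual real rate is (1+7.6%)/(1+0.6%) − 1 = 6.9583%.
Compounded over 6 years: (1 + 0.069583)^6 − 1 ≈ 0.49722.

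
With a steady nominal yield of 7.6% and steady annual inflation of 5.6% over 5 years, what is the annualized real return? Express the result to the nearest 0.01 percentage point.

With constant rates the annual real return is the same each year: (1+7.6%)/(1+5.6%) − 1 = 0.01894.

1.89%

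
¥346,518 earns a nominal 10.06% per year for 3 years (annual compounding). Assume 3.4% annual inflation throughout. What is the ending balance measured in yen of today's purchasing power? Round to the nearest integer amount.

Nominal value at maturity: ¥346,518 × (1 + 10.06%)^3 ≈ ¥461,971.
Price-level factor over 3 years: (1 + 3.4%)^3 = 1.105507304.
Dividing the nominal maturity value by the price-level factor gives the value in today's money.

¥417,881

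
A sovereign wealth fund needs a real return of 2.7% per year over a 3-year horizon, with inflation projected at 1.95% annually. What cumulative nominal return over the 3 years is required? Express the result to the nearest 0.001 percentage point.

Required annual nominal rate: (1+2.7%)(1+1.95%) − 1 = 4.70265%.
Cumulative over 3 years: (1 + 0.0470265)^3 − 1 ≈ 0.14782.

14.782%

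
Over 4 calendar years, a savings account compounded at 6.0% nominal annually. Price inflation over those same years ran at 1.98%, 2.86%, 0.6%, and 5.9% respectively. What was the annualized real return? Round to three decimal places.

Cumulative inflation factor: 1.0198 × 1.0286 × 1.006 × 1.059 ≈ 1.11752.
Nominal growth factor: 1.26248. Real growth factor = 1.26248 / 1.11752 ≈ 1.12971.
Annualized: 1.12971^(1/4) − 1 ≈ 0.03096.

3.096%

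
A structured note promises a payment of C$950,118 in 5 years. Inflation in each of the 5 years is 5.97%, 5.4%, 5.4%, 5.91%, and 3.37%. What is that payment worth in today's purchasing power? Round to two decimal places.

Price-level factor over 5 years: 1.0597 × 1.054 × 1.054 × 1.0591 × 1.0337 ≈ 1.2888300114.
Purchasing power today: C$950,118 divided by that factor.

C$737,194.19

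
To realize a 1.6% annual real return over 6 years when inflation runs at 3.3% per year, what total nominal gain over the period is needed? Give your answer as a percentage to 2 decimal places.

33.65%

Required annual nominal rate: (1+1.6%)(1+3.3%) − 1 = 4.9528%.
Cumulative over 6 years: (1 + 0.049528)^6 − 1 ≈ 0.33649.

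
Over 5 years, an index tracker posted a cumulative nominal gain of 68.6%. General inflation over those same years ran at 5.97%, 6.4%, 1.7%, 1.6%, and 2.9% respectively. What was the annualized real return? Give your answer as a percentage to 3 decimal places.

Cumulative inflation factor: 1.0597 × 1.064 × 1.017 × 1.016 × 1.029 ≈ 1.19882.
Nominal growth factor: 1.68600. Real growth factor = 1.68600 / 1.19882 ≈ 1.40638.
Annualized: 1.40638^(1/5) − 1 ≈ 0.07058.

7.058%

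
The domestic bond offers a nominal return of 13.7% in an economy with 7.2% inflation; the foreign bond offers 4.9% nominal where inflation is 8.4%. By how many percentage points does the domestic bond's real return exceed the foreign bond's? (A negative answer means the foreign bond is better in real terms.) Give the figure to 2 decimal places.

9.29

The domestic bond real return: 1.137/1.072 − 1 = 6.063%.
The foreign bond real return: 1.049/1.084 − 1 = -3.229%.
Difference: 6.063 − (-3.229) = 9.292 pp.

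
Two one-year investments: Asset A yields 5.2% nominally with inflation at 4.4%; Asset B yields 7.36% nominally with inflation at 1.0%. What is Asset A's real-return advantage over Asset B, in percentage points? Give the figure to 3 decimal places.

Asset A real return: 1.052/1.044 − 1 = 0.7663%.
Asset B real return: 1.0736/1.010 − 1 = 6.2970%.
Difference: 0.7663 − 6.2970 = -5.5307 pp.

-5.531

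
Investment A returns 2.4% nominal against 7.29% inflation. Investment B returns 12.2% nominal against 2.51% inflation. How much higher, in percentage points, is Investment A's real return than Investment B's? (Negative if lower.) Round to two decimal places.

-14.01

Investment A real return: 1.024/1.0729 − 1 = -4.558%.
Investment B real return: 1.122/1.0251 − 1 = 9.453%.
Difference: -4.558 − 9.453 = -14.011 pp.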